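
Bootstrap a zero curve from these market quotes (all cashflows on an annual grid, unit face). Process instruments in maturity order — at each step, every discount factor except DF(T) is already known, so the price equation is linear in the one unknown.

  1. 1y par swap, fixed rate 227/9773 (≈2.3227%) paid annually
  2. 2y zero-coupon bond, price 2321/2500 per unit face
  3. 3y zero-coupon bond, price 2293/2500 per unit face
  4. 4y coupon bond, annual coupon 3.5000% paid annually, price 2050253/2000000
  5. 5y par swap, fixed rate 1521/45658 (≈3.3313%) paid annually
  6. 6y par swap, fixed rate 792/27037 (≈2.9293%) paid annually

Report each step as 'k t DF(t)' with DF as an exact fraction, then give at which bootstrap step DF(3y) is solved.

1 1 9773/10000
2 2 2321/2500
3 3 2293/2500
4 4 179/200
5 5 8479/10000
6 6 526/625
DF(3y) is solved at step 3

step 1 [1y] swap r/1=227/9773: DF=(1 − 227/9773·(0))/(1+227/9773) = 9773/10000 ≈ 0.977300
step 2 [2y] zero: DF = P = 2321/2500 ≈ 0.928400
step 3 [3y] zero: DF = P = 2293/2500 ≈ 0.917200
step 4 [4y] bond c/1=7/200: DF=(2050253/2000000 − 7/200·(0.977300+0.928400+0.917200))/(1+7/200) = 179/200 ≈ 0.895000
step 5 [5y] swap r/1=1521/45658: DF=(1 − 1521/45658·(0.977300+0.928400+0.917200+0.895000))/(1+1521/45658) = 8479/10000 ≈ 0.847900
step 6 [6y] swap r/1=792/27037: DF=(1 − 792/27037·(0.977300+0.928400+0.917200+0.895000+0.847900))/(1+792/27037) = 526/625 ≈ 0.841600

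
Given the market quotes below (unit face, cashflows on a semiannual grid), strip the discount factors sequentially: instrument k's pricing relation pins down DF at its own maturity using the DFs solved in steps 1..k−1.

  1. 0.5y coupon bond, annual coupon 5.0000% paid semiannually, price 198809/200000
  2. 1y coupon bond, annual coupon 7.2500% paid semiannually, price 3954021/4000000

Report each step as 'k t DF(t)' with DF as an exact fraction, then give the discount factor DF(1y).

1 1/2 4849/5000
2 1 23/25
DF(1y) = 23/25 ≈ 0.920000

step 1 [0.5y] bond c/2=1/40: DF=(198809/200000 − 1/40·(0))/(1+1/40) = 4849/5000 ≈ 0.969800
step 2 [1y] bond c/2=29/800: DF=(3954021/4000000 − 29/800·(0.969800))/(1+29/800) = 23/25 ≈ 0.920000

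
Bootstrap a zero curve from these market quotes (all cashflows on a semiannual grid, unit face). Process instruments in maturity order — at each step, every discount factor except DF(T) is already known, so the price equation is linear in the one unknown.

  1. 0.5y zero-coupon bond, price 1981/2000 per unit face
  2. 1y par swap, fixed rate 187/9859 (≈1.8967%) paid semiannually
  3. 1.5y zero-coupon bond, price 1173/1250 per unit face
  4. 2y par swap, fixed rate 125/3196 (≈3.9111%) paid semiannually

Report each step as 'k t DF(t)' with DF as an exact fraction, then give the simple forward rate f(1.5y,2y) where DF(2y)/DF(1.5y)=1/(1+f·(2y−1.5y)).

step 1 [0.5y] zero: DF = P = 1981/2000 ≈ 0.990500
step 2 [1y] swap r/2=187/19718: DF=(1 − 187/19718·(0.990500))/(1+187/19718) = 9813/10000 ≈ 0.981300
step 3 [1.5y] zero: DF = P = 1173/1250 ≈ 0.938400
step 4 [2y] swap r/2=125/6392: DF=(1 − 125/6392·(0.990500+0.981300+0.938400))/(1+125/6392) = 37/40 ≈ 0.925000

1 1/2 1981/2000
2 1 9813/10000
3 3/2 1173/1250
4 2 37/40
f(1.5y,2y) = ((1173/1250)/(37/40) − 1)/(1/2) = 134/4625 ≈ 2.8973%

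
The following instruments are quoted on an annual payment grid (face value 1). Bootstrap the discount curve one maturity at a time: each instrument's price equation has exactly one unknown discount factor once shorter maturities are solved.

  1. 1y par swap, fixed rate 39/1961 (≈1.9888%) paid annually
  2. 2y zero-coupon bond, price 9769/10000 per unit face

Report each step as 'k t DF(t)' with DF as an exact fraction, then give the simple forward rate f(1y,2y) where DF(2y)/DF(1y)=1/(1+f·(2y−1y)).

1 1 1961/2000
2 2 9769/10000
f(1y,2y) = ((1961/2000)/(9769/10000) − 1)/(1) = 36/9769 ≈ 0.3685%

step 1 [1y] swap r/1=39/1961: DF=(1 − 39/1961·(0))/(1+39/1961) = 1961/2000 ≈ 0.980500
step 2 [2y] zero: DF = P = 9769/10000 ≈ 0.976900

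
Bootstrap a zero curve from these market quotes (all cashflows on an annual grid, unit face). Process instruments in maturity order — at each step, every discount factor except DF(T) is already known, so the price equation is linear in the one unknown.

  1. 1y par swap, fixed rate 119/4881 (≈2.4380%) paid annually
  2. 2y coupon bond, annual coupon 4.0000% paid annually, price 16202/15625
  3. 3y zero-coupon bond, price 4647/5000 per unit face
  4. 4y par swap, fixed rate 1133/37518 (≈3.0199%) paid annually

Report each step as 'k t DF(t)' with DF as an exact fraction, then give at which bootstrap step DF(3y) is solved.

1 1 4881/5000
2 2 1919/2000
3 3 4647/5000
4 4 8867/10000
DF(3y) is solved at step 3

step 1 [1y] swap r/1=119/4881: DF=(1 − 119/4881·(0))/(1+119/4881) = 4881/5000 ≈ 0.976200
step 2 [2y] bond c/1=1/25: DF=(16202/15625 − 1/25·(0.976200))/(1+1/25) = 1919/2000 ≈ 0.959500
step 3 [3y] zero: DF = P = 4647/5000 ≈ 0.929400
step 4 [4y] swap r/1=1133/37518: DF=(1 − 1133/37518·(0.976200+0.959500+0.929400))/(1+1133/37518) = 8867/10000 ≈ 0.886700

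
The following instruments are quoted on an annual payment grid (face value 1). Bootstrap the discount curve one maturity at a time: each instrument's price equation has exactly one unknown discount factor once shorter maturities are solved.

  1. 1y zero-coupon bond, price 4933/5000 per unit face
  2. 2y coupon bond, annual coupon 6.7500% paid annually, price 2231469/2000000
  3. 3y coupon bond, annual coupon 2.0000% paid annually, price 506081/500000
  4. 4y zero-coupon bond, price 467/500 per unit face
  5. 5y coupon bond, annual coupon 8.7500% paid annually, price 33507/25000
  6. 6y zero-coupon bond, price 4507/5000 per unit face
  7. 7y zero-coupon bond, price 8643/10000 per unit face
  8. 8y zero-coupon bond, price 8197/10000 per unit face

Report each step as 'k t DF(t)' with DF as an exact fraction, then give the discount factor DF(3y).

1 1 4933/5000
2 2 2457/2500
3 3 9537/10000
4 4 467/500
5 5 9221/10000
6 6 4507/5000
7 7 8643/10000
8 8 8197/10000
DF(3y) = 9537/10000 ≈ 0.953700

step 1 [1y] zero: DF = P = 4933/5000 ≈ 0.986600
step 2 [2y] bond c/1=27/400: DF=(2231469/2000000 − 27/400·(0.986600))/(1+27/400) = 2457/2500 ≈ 0.982800
step 3 [3y] bond c/1=1/50: DF=(506081/500000 − 1/50·(0.986600+0.982800))/(1+1/50) = 9537/10000 ≈ 0.953700
step 4 [4y] zero: DF = P = 467/500 ≈ 0.934000
step 5 [5y] bond c/1=7/80: DF=(33507/25000 − 7/80·(0.986600+0.982800+0.953700+0.934000))/(1+7/80) = 9221/10000 ≈ 0.922100
step 6 [6y] zero: DF = P = 4507/5000 ≈ 0.901400
step 7 [7y] zero: DF = P = 8643/10000 ≈ 0.864300
step 8 [8y] zero: DF = P = 8197/10000 ≈ 0.819700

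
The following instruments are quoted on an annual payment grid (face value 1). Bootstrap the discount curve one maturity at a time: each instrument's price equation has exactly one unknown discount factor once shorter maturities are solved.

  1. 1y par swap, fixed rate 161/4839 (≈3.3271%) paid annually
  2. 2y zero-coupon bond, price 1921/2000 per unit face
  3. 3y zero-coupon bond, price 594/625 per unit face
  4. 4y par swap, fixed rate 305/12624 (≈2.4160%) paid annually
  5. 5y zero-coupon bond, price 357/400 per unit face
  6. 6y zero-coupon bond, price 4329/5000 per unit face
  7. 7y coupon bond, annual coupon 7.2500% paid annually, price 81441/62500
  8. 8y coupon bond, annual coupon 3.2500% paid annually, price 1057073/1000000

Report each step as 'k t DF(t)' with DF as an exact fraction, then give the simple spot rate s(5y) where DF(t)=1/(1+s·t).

step 1 [1y] swap r/1=161/4839: DF=(1 − 161/4839·(0))/(1+161/4839) = 4839/5000 ≈ 0.967800
step 2 [2y] zero: DF = P = 1921/2000 ≈ 0.960500
step 3 [3y] zero: DF = P = 594/625 ≈ 0.950400
step 4 [4y] swap r/1=305/12624: DF=(1 − 305/12624·(0.967800+0.960500+0.950400))/(1+305/12624) = 1817/2000 ≈ 0.908500
step 5 [5y] zero: DF = P = 357/400 ≈ 0.892500
step 6 [6y] zero: DF = P = 4329/5000 ≈ 0.865800
step 7 [7y] bond c/1=29/400: DF=(81441/62500 − 29/400·(0.967800+0.960500+0.950400+0.908500+0.892500+0.865800))/(1+29/400) = 8401/10000 ≈ 0.840100
step 8 [8y] bond c/1=13/400: DF=(1057073/1000000 − 13/400·(0.967800+0.960500+0.950400+0.908500+0.892500+0.865800+0.840100))/(1+13/400) = 2057/2500 ≈ 0.822800

1 1 4839/5000
2 2 1921/2000
3 3 594/625
4 4 1817/2000
5 5 357/400
6 6 4329/5000
7 7 8401/10000
8 8 2057/2500
s(5y) = (1/(357/400) − 1)/(5) = 43/1785 ≈ 2.4090%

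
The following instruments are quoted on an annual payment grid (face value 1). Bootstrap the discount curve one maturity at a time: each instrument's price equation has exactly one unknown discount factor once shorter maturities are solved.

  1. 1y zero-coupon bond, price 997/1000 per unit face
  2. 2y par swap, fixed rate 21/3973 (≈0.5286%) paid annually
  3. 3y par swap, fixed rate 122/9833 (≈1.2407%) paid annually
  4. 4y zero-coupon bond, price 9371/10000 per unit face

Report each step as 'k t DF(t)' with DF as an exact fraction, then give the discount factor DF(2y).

1 1 997/1000
2 2 1979/2000
3 3 4817/5000
4 4 9371/10000
DF(2y) = 1979/2000 ≈ 0.989500

step 1 [1y] zero: DF = P = 997/1000 ≈ 0.997000
step 2 [2y] swap r/1=21/3973: DF=(1 − 21/3973·(0.997000))/(1+21/3973) = 1979/2000 ≈ 0.989500
step 3 [3y] swap r/1=122/9833: DF=(1 − 122/9833·(0.997000+0.989500))/(1+122/9833) = 4817/5000 ≈ 0.963400
step 4 [4y] zero: DF = P = 9371/10000 ≈ 0.937100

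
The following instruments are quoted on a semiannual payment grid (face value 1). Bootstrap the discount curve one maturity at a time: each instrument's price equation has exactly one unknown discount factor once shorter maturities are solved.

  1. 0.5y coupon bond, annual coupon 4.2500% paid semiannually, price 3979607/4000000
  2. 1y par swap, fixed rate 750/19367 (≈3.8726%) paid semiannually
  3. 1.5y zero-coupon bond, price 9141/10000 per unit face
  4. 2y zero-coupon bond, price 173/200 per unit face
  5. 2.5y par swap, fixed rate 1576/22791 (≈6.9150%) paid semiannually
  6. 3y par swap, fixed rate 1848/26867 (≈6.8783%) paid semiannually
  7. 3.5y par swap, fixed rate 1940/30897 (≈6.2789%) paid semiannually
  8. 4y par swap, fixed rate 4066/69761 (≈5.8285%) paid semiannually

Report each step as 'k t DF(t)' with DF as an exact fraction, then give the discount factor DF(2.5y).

step 1 [0.5y] bond c/2=17/800: DF=(3979607/4000000 − 17/800·(0))/(1+17/800) = 4871/5000 ≈ 0.974200
step 2 [1y] swap r/2=375/19367: DF=(1 − 375/19367·(0.974200))/(1+375/19367) = 77/80 ≈ 0.962500
step 3 [1.5y] zero: DF = P = 9141/10000 ≈ 0.914100
step 4 [2y] zero: DF = P = 173/200 ≈ 0.865000
step 5 [2.5y] swap r/2=788/22791: DF=(1 − 788/22791·(0.974200+0.962500+0.914100+0.865000))/(1+788/22791) = 1053/1250 ≈ 0.842400
step 6 [3y] swap r/2=924/26867: DF=(1 − 924/26867·(0.974200+0.962500+0.914100+0.865000+0.842400))/(1+924/26867) = 1019/1250 ≈ 0.815200
step 7 [3.5y] swap r/2=970/30897: DF=(1 − 970/30897·(0.974200+0.962500+0.914100+0.865000+0.842400+0.815200))/(1+970/30897) = 403/500 ≈ 0.806000
step 8 [4y] swap r/2=2033/69761: DF=(1 − 2033/69761·(0.974200+0.962500+0.914100+0.865000+0.842400+0.815200+0.806000))/(1+2033/69761) = 7967/10000 ≈ 0.796700

1 1/2 4871/5000
2 1 77/80
3 3/2 9141/10000
4 2 173/200
5 5/2 1053/1250
6 3 1019/1250
7 7/2 403/500
8 4 7967/10000
DF(2.5y) = 1053/1250 ≈ 0.842400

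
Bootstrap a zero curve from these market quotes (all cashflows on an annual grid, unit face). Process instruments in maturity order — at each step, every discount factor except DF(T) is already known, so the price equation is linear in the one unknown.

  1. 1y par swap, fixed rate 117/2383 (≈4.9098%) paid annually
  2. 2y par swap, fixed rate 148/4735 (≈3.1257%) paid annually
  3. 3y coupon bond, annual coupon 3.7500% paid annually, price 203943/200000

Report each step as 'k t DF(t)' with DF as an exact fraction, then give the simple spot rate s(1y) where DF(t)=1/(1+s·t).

1 1 2383/2500
2 2 588/625
3 3 1143/1250
s(1y) = (1/(2383/2500) − 1)/(1) = 117/2383 ≈ 4.9098%

step 1 [1y] swap r/1=117/2383: DF=(1 − 117/2383·(0))/(1+117/2383) = 2383/2500 ≈ 0.953200
step 2 [2y] swap r/1=148/4735: DF=(1 − 148/4735·(0.953200))/(1+148/4735) = 588/625 ≈ 0.940800
step 3 [3y] bond c/1=3/80: DF=(203943/200000 − 3/80·(0.953200+0.940800))/(1+3/80) = 1143/1250 ≈ 0.914400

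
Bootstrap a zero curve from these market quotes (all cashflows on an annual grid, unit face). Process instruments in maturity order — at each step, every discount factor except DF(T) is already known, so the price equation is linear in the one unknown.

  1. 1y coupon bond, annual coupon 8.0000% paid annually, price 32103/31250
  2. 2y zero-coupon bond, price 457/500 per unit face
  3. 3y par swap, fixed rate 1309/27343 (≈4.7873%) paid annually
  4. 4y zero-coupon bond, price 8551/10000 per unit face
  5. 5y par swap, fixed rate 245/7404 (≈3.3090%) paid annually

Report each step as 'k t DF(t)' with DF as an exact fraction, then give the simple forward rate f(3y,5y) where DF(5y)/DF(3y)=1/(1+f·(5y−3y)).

1 1 1189/1250
2 2 457/500
3 3 8691/10000
4 4 8551/10000
5 5 853/1000
f(3y,5y) = ((8691/10000)/(853/1000) − 1)/(2) = 161/17060 ≈ 0.9437%

step 1 [1y] bond c/1=2/25: DF=(32103/31250 − 2/25·(0))/(1+2/25) = 1189/1250 ≈ 0.951200
step 2 [2y] zero: DF = P = 457/500 ≈ 0.914000
step 3 [3y] swap r/1=1309/27343: DF=(1 − 1309/27343·(0.951200+0.914000))/(1+1309/27343) = 8691/10000 ≈ 0.869100
step 4 [4y] zero: DF = P = 8551/10000 ≈ 0.855100
step 5 [5y] swap r/1=245/7404: DF=(1 − 245/7404·(0.951200+0.914000+0.869100+0.855100))/(1+245/7404) = 853/1000 ≈ 0.853000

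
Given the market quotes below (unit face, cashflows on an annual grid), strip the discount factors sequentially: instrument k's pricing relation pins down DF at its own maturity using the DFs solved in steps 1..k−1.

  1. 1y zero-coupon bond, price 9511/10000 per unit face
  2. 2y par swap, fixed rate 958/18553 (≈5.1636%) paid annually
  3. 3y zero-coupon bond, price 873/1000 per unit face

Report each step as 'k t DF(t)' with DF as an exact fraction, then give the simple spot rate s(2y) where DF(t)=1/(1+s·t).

1 1 9511/10000
2 2 4521/5000
3 3 873/1000
s(2y) = (1/(4521/5000) − 1)/(2) = 479/9042 ≈ 5.2975%

step 1 [1y] zero: DF = P = 9511/10000 ≈ 0.951100
step 2 [2y] swap r/1=958/18553: DF=(1 − 958/18553·(0.951100))/(1+958/18553) = 4521/5000 ≈ 0.904200
step 3 [3y] zero: DF = P = 873/1000 ≈ 0.873000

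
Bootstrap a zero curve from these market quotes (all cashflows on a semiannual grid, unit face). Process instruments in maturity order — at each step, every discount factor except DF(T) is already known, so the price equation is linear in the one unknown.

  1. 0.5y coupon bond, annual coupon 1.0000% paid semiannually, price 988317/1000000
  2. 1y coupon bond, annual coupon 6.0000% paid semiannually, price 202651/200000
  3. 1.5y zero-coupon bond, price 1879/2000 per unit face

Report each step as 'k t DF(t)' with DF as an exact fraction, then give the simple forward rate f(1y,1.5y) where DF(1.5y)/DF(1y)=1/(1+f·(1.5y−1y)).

1 1/2 4917/5000
2 1 9551/10000
3 3/2 1879/2000
f(1y,1.5y) = ((9551/10000)/(1879/2000) − 1)/(1/2) = 312/9395 ≈ 3.3209%

step 1 [0.5y] bond c/2=1/200: DF=(988317/1000000 − 1/200·(0))/(1+1/200) = 4917/5000 ≈ 0.983400
step 2 [1y] bond c/2=3/100: DF=(202651/200000 − 3/100·(0.983400))/(1+3/100) = 9551/10000 ≈ 0.955100
step 3 [1.5y] zero: DF = P = 1879/2000 ≈ 0.939500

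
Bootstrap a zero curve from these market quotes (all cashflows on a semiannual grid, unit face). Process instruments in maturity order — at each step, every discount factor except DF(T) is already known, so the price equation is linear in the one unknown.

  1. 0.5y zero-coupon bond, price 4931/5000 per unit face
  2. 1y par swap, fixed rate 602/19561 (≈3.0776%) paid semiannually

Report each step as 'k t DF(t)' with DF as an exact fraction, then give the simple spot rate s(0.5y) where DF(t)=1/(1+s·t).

1 1/2 4931/5000
2 1 9699/10000
s(0.5y) = (1/(4931/5000) − 1)/(1/2) = 138/4931 ≈ 2.7986%

step 1 [0.5y] zero: DF = P = 4931/5000 ≈ 0.986200
step 2 [1y] swap r/2=301/19561: DF=(1 − 301/19561·(0.986200))/(1+301/19561) = 9699/10000 ≈ 0.969900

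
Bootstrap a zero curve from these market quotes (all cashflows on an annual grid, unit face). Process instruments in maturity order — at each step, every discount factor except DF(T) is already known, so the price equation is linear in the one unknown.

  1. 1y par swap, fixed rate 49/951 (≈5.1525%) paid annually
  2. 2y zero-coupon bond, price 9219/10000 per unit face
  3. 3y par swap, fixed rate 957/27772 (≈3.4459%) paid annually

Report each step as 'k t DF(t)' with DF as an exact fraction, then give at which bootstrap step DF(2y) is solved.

1 1 951/1000
2 2 9219/10000
3 3 9043/10000
DF(2y) is solved at step 2

step 1 [1y] swap r/1=49/951: DF=(1 − 49/951·(0))/(1+49/951) = 951/1000 ≈ 0.951000
step 2 [2y] zero: DF = P = 9219/10000 ≈ 0.921900
step 3 [3y] swap r/1=957/27772: DF=(1 − 957/27772·(0.951000+0.921900))/(1+957/27772) = 9043/10000 ≈ 0.904300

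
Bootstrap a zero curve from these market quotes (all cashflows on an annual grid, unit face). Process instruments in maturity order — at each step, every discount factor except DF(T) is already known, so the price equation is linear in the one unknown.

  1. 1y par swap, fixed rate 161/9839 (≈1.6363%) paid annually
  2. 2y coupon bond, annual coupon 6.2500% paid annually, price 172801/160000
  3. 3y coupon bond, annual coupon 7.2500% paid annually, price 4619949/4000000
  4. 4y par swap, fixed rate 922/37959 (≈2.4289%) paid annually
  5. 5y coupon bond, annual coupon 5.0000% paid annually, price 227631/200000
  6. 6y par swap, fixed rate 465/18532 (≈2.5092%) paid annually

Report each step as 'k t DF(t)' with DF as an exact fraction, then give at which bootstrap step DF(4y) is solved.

step 1 [1y] swap r/1=161/9839: DF=(1 − 161/9839·(0))/(1+161/9839) = 9839/10000 ≈ 0.983900
step 2 [2y] bond c/1=1/16: DF=(172801/160000 − 1/16·(0.983900))/(1+1/16) = 4793/5000 ≈ 0.958600
step 3 [3y] bond c/1=29/400: DF=(4619949/4000000 − 29/400·(0.983900+0.958600))/(1+29/400) = 591/625 ≈ 0.945600
step 4 [4y] swap r/1=922/37959: DF=(1 − 922/37959·(0.983900+0.958600+0.945600))/(1+922/37959) = 4539/5000 ≈ 0.907800
step 5 [5y] bond c/1=1/20: DF=(227631/200000 − 1/20·(0.983900+0.958600+0.945600+0.907800))/(1+1/20) = 1129/1250 ≈ 0.903200
step 6 [6y] swap r/1=465/18532: DF=(1 − 465/18532·(0.983900+0.958600+0.945600+0.907800+0.903200))/(1+465/18532) = 1721/2000 ≈ 0.860500

1 1 9839/10000
2 2 4793/5000
3 3 591/625
4 4 4539/5000
5 5 1129/1250
6 6 1721/2000
DF(4y) is solved at step 4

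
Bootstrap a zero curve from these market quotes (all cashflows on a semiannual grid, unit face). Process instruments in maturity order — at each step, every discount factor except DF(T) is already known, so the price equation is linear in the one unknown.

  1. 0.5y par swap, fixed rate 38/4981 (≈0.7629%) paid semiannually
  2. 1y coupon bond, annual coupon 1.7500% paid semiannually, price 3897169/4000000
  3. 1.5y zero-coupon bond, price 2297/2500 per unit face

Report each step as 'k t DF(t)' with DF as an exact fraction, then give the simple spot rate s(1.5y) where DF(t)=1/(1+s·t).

1 1/2 4981/5000
2 1 2393/2500
3 3/2 2297/2500
s(1.5y) = (1/(2297/2500) − 1)/(3/2) = 406/6891 ≈ 5.8917%

step 1 [0.5y] swap r/2=19/4981: DF=(1 − 19/4981·(0))/(1+19/4981) = 4981/5000 ≈ 0.996200
step 2 [1y] bond c/2=7/800: DF=(3897169/4000000 − 7/800·(0.996200))/(1+7/800) = 2393/2500 ≈ 0.957200
step 3 [1.5y] zero: DF = P = 2297/2500 ≈ 0.918800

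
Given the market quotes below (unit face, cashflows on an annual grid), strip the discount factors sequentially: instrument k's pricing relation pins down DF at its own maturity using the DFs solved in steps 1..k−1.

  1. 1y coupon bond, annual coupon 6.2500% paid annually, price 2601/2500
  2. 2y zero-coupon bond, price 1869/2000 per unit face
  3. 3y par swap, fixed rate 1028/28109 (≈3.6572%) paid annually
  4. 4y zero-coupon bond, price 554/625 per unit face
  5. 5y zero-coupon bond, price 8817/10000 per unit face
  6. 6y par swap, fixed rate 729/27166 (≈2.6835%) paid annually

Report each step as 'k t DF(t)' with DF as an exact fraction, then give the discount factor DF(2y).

step 1 [1y] bond c/1=1/16: DF=(2601/2500 − 1/16·(0))/(1+1/16) = 612/625 ≈ 0.979200
step 2 [2y] zero: DF = P = 1869/2000 ≈ 0.934500
step 3 [3y] swap r/1=1028/28109: DF=(1 − 1028/28109·(0.979200+0.934500))/(1+1028/28109) = 2243/2500 ≈ 0.897200
step 4 [4y] zero: DF = P = 554/625 ≈ 0.886400
step 5 [5y] zero: DF = P = 8817/10000 ≈ 0.881700
step 6 [6y] swap r/1=729/27166: DF=(1 − 729/27166·(0.979200+0.934500+0.897200+0.886400+0.881700))/(1+729/27166) = 4271/5000 ≈ 0.854200

1 1 612/625
2 2 1869/2000
3 3 2243/2500
4 4 554/625
5 5 8817/10000
6 6 4271/5000
DF(2y) = 1869/2000 ≈ 0.934500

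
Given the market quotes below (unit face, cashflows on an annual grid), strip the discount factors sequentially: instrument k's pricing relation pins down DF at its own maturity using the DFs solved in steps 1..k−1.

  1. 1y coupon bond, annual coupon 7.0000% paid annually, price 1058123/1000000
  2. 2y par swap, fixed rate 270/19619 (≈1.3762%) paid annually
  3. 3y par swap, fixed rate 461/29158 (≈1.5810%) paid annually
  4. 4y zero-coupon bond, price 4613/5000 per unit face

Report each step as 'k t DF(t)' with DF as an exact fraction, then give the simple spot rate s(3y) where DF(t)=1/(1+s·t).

1 1 9889/10000
2 2 973/1000
3 3 9539/10000
4 4 4613/5000
s(3y) = (1/(9539/10000) − 1)/(3) = 461/28617 ≈ 1.6109%

step 1 [1y] bond c/1=7/100: DF=(1058123/1000000 − 7/100·(0))/(1+7/100) = 9889/10000 ≈ 0.988900
step 2 [2y] swap r/1=270/19619: DF=(1 − 270/19619·(0.988900))/(1+270/19619) = 973/1000 ≈ 0.973000
step 3 [3y] swap r/1=461/29158: DF=(1 − 461/29158·(0.988900+0.973000))/(1+461/29158) = 9539/10000 ≈ 0.953900
step 4 [4y] zero: DF = P = 4613/5000 ≈ 0.922600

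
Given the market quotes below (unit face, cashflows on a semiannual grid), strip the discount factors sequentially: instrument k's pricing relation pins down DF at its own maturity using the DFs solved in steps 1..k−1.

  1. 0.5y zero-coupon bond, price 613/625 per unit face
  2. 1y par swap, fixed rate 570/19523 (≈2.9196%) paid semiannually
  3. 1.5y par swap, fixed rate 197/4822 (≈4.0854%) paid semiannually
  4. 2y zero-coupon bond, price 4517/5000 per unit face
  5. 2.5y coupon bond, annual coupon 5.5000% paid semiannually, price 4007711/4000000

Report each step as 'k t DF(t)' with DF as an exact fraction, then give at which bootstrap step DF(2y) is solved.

step 1 [0.5y] zero: DF = P = 613/625 ≈ 0.980800
step 2 [1y] swap r/2=285/19523: DF=(1 − 285/19523·(0.980800))/(1+285/19523) = 1943/2000 ≈ 0.971500
step 3 [1.5y] swap r/2=197/9644: DF=(1 − 197/9644·(0.980800+0.971500))/(1+197/9644) = 9409/10000 ≈ 0.940900
step 4 [2y] zero: DF = P = 4517/5000 ≈ 0.903400
step 5 [2.5y] bond c/2=11/400: DF=(4007711/4000000 − 11/400·(0.980800+0.971500+0.940900+0.903400))/(1+11/400) = 1747/2000 ≈ 0.873500

1 1/2 613/625
2 1 1943/2000
3 3/2 9409/10000
4 2 4517/5000
5 5/2 1747/2000
DF(2y) is solved at step 4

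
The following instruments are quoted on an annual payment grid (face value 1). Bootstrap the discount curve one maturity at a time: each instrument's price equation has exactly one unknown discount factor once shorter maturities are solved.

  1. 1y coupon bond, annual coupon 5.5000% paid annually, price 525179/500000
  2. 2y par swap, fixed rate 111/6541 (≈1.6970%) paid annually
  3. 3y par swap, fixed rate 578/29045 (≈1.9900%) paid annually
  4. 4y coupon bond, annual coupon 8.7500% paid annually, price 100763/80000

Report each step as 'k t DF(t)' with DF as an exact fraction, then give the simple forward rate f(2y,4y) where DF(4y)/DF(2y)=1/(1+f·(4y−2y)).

1 1 2489/2500
2 2 9667/10000
3 3 4711/5000
4 4 1849/2000
f(2y,4y) = ((9667/10000)/(1849/2000) − 1)/(2) = 211/9245 ≈ 2.2823%

step 1 [1y] bond c/1=11/200: DF=(525179/500000 − 11/200·(0))/(1+11/200) = 2489/2500 ≈ 0.995600
step 2 [2y] swap r/1=111/6541: DF=(1 − 111/6541·(0.995600))/(1+111/6541) = 9667/10000 ≈ 0.966700
step 3 [3y] swap r/1=578/29045: DF=(1 − 578/29045·(0.995600+0.966700))/(1+578/29045) = 4711/5000 ≈ 0.942200
step 4 [4y] bond c/1=7/80: DF=(100763/80000 − 7/80·(0.995600+0.966700+0.942200))/(1+7/80) = 1849/2000 ≈ 0.924500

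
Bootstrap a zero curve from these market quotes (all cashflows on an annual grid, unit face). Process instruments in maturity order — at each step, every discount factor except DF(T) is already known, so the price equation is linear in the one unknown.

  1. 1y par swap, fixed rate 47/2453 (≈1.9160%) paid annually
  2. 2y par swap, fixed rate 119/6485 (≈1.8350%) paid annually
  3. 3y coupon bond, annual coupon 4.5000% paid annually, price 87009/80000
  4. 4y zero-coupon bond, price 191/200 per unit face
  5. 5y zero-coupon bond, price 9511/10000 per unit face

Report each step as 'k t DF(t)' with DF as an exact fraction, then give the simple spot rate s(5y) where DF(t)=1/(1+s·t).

1 1 2453/2500
2 2 9643/10000
3 3 957/1000
4 4 191/200
5 5 9511/10000
s(5y) = (1/(9511/10000) − 1)/(5) = 489/47555 ≈ 1.0283%

step 1 [1y] swap r/1=47/2453: DF=(1 − 47/2453·(0))/(1+47/2453) = 2453/2500 ≈ 0.981200
step 2 [2y] swap r/1=119/6485: DF=(1 − 119/6485·(0.981200))/(1+119/6485) = 9643/10000 ≈ 0.964300
step 3 [3y] bond c/1=9/200: DF=(87009/80000 − 9/200·(0.981200+0.964300))/(1+9/200) = 957/1000 ≈ 0.957000
step 4 [4y] zero: DF = P = 191/200 ≈ 0.955000
step 5 [5y] zero: DF = P = 9511/10000 ≈ 0.951100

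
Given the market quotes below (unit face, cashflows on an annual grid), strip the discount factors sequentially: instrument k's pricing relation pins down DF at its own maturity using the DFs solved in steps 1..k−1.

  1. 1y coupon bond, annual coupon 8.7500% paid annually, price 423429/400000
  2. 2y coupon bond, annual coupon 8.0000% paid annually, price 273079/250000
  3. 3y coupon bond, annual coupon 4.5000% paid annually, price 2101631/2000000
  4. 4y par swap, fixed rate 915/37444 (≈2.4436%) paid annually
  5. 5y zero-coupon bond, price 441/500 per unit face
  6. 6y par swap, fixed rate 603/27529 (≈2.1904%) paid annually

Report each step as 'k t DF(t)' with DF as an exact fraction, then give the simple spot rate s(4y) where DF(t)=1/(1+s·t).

1 1 4867/5000
2 2 9393/10000
3 3 577/625
4 4 1817/2000
5 5 441/500
6 6 4397/5000
s(4y) = (1/(1817/2000) − 1)/(4) = 183/7268 ≈ 2.5179%

step 1 [1y] bond c/1=7/80: DF=(423429/400000 − 7/80·(0))/(1+7/80) = 4867/5000 ≈ 0.973400
step 2 [2y] bond c/1=2/25: DF=(273079/250000 − 2/25·(0.973400))/(1+2/25) = 9393/10000 ≈ 0.939300
step 3 [3y] bond c/1=9/200: DF=(2101631/2000000 − 9/200·(0.973400+0.939300))/(1+9/200) = 577/625 ≈ 0.923200
step 4 [4y] swap r/1=915/37444: DF=(1 − 915/37444·(0.973400+0.939300+0.923200))/(1+915/37444) = 1817/2000 ≈ 0.908500
step 5 [5y] zero: DF = P = 441/500 ≈ 0.882000
step 6 [6y] swap r/1=603/27529: DF=(1 − 603/27529·(0.973400+0.939300+0.923200+0.908500+0.882000))/(1+603/27529) = 4397/5000 ≈ 0.879400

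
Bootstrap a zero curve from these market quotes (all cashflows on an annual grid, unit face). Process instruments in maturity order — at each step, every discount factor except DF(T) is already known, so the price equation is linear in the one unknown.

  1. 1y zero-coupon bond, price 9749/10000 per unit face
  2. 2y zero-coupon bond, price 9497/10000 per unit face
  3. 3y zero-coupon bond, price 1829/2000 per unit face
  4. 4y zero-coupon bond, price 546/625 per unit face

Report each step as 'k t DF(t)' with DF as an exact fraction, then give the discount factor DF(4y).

step 1 [1y] zero: DF = P = 9749/10000 ≈ 0.974900
step 2 [2y] zero: DF = P = 9497/10000 ≈ 0.949700
step 3 [3y] zero: DF = P = 1829/2000 ≈ 0.914500
step 4 [4y] zero: DF = P = 546/625 ≈ 0.873600

1 1 9749/10000
2 2 9497/10000
3 3 1829/2000
4 4 546/625
DF(4y) = 546/625 ≈ 0.873600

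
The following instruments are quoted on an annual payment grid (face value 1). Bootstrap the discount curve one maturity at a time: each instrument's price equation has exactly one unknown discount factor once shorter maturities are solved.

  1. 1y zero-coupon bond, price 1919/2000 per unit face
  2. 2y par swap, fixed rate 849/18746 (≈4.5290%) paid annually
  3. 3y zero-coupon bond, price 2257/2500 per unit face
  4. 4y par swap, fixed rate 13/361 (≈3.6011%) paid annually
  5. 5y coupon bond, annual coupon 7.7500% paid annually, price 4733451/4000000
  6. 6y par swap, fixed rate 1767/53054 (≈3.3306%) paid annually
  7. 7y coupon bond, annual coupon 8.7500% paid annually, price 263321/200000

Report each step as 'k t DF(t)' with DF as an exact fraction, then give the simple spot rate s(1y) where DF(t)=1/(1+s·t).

step 1 [1y] zero: DF = P = 1919/2000 ≈ 0.959500
step 2 [2y] swap r/1=849/18746: DF=(1 − 849/18746·(0.959500))/(1+849/18746) = 9151/10000 ≈ 0.915100
step 3 [3y] zero: DF = P = 2257/2500 ≈ 0.902800
step 4 [4y] swap r/1=13/361: DF=(1 − 13/361·(0.959500+0.915100+0.902800))/(1+13/361) = 8687/10000 ≈ 0.868700
step 5 [5y] bond c/1=31/400: DF=(4733451/4000000 − 31/400·(0.959500+0.915100+0.902800+0.868700))/(1+31/400) = 209/250 ≈ 0.836000
step 6 [6y] swap r/1=1767/53054: DF=(1 − 1767/53054·(0.959500+0.915100+0.902800+0.868700+0.836000))/(1+1767/53054) = 8233/10000 ≈ 0.823300
step 7 [7y] bond c/1=7/80: DF=(263321/200000 − 7/80·(0.959500+0.915100+0.902800+0.868700+0.836000+0.823300))/(1+7/80) = 3919/5000 ≈ 0.783800

1 1 1919/2000
2 2 9151/10000
3 3 2257/2500
4 4 8687/10000
5 5 209/250
6 6 8233/10000
7 7 3919/5000
s(1y) = (1/(1919/2000) − 1)/(1) = 81/1919 ≈ 4.2209%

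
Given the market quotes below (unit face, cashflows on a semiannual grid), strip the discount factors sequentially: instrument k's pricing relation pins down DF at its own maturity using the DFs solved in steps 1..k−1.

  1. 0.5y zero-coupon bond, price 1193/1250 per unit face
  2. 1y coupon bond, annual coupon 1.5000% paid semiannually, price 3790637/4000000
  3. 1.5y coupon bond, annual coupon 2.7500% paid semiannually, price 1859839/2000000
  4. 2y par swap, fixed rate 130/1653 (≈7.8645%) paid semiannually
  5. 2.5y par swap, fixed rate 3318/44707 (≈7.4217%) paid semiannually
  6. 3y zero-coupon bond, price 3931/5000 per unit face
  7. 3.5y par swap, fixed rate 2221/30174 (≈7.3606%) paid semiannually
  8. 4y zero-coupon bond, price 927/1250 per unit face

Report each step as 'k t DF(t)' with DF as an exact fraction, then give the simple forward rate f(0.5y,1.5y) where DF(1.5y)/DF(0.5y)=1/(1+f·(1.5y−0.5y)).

step 1 [0.5y] zero: DF = P = 1193/1250 ≈ 0.954400
step 2 [1y] bond c/2=3/400: DF=(3790637/4000000 − 3/400·(0.954400))/(1+3/400) = 1867/2000 ≈ 0.933500
step 3 [1.5y] bond c/2=11/800: DF=(1859839/2000000 − 11/800·(0.954400+0.933500))/(1+11/800) = 8917/10000 ≈ 0.891700
step 4 [2y] swap r/2=65/1653: DF=(1 − 65/1653·(0.954400+0.933500+0.891700))/(1+65/1653) = 857/1000 ≈ 0.857000
step 5 [2.5y] swap r/2=1659/44707: DF=(1 − 1659/44707·(0.954400+0.933500+0.891700+0.857000))/(1+1659/44707) = 8341/10000 ≈ 0.834100
step 6 [3y] zero: DF = P = 3931/5000 ≈ 0.786200
step 7 [3.5y] swap r/2=2221/60348: DF=(1 − 2221/60348·(0.954400+0.933500+0.891700+0.857000+0.834100+0.786200))/(1+2221/60348) = 7779/10000 ≈ 0.777900
step 8 [4y] zero: DF = P = 927/1250 ≈ 0.741600

1 1/2 1193/1250
2 1 1867/2000
3 3/2 8917/10000
4 2 857/1000
5 5/2 8341/10000
6 3 3931/5000
7 7/2 7779/10000
8 4 927/1250
f(0.5y,1.5y) = ((1193/1250)/(8917/10000) − 1)/(1) = 627/8917 ≈ 7.0315%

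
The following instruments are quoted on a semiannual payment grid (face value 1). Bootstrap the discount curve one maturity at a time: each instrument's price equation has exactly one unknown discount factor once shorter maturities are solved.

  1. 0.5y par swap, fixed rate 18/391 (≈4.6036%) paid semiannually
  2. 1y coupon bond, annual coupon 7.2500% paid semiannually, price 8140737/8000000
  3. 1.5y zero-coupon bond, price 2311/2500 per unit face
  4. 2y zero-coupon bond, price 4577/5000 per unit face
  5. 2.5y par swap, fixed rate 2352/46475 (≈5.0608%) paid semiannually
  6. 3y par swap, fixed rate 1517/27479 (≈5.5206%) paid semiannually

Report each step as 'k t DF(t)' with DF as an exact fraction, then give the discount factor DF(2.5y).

1 1/2 391/400
2 1 4739/5000
3 3/2 2311/2500
4 2 4577/5000
5 5/2 1103/1250
6 3 8483/10000
DF(2.5y) = 1103/1250 ≈ 0.882400

step 1 [0.5y] swap r/2=9/391: DF=(1 − 9/391·(0))/(1+9/391) = 391/400 ≈ 0.977500
step 2 [1y] bond c/2=29/800: DF=(8140737/8000000 − 29/800·(0.977500))/(1+29/800) = 4739/5000 ≈ 0.947800
step 3 [1.5y] zero: DF = P = 2311/2500 ≈ 0.924400
step 4 [2y] zero: DF = P = 4577/5000 ≈ 0.915400
step 5 [2.5y] swap r/2=1176/46475: DF=(1 − 1176/46475·(0.977500+0.947800+0.924400+0.915400))/(1+1176/46475) = 1103/1250 ≈ 0.882400
step 6 [3y] swap r/2=1517/54958: DF=(1 − 1517/54958·(0.977500+0.947800+0.924400+0.915400+0.882400))/(1+1517/54958) = 8483/10000 ≈ 0.848300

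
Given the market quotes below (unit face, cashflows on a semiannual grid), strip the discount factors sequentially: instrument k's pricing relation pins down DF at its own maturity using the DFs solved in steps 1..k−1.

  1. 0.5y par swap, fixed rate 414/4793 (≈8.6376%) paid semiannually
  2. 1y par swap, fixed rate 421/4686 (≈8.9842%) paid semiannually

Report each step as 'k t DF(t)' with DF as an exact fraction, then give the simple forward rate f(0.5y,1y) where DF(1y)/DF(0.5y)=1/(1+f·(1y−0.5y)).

1 1/2 4793/5000
2 1 4579/5000
f(0.5y,1y) = ((4793/5000)/(4579/5000) − 1)/(1/2) = 428/4579 ≈ 9.3470%

step 1 [0.5y] swap r/2=207/4793: DF=(1 − 207/4793·(0))/(1+207/4793) = 4793/5000 ≈ 0.958600
step 2 [1y] swap r/2=421/9372: DF=(1 − 421/9372·(0.958600))/(1+421/9372) = 4579/5000 ≈ 0.915800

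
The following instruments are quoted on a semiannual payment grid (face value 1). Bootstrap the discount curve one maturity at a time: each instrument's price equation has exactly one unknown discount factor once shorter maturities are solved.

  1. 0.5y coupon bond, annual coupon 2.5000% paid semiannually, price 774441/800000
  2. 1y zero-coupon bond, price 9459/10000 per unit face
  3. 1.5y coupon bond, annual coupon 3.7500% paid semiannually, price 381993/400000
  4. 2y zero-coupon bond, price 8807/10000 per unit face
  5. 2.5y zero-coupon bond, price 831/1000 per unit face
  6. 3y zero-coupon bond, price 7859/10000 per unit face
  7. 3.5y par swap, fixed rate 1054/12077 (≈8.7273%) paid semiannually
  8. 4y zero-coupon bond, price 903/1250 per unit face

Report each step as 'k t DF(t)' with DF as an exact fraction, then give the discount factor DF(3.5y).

1 1/2 9561/10000
2 1 9459/10000
3 3/2 564/625
4 2 8807/10000
5 5/2 831/1000
6 3 7859/10000
7 7/2 1473/2000
8 4 903/1250
DF(3.5y) = 1473/2000 ≈ 0.736500

step 1 [0.5y] bond c/2=1/80: DF=(774441/800000 − 1/80·(0))/(1+1/80) = 9561/10000 ≈ 0.956100
step 2 [1y] zero: DF = P = 9459/10000 ≈ 0.945900
step 3 [1.5y] bond c/2=3/160: DF=(381993/400000 − 3/160·(0.956100+0.945900))/(1+3/160) = 564/625 ≈ 0.902400
step 4 [2y] zero: DF = P = 8807/10000 ≈ 0.880700
step 5 [2.5y] zero: DF = P = 831/1000 ≈ 0.831000
step 6 [3y] zero: DF = P = 7859/10000 ≈ 0.785900
step 7 [3.5y] swap r/2=527/12077: DF=(1 − 527/12077·(0.956100+0.945900+0.902400+0.880700+0.831000+0.785900))/(1+527/12077) = 1473/2000 ≈ 0.736500
step 8 [4y] zero: DF = P = 903/1250 ≈ 0.722400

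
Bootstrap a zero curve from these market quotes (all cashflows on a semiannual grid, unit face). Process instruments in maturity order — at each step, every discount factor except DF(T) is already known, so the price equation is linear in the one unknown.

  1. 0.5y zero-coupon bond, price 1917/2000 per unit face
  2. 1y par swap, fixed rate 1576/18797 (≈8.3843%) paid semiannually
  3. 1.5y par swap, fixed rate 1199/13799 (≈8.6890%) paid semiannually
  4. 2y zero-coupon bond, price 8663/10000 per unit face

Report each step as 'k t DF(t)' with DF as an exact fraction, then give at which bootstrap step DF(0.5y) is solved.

1 1/2 1917/2000
2 1 2303/2500
3 3/2 8801/10000
4 2 8663/10000
DF(0.5y) is solved at step 1

step 1 [0.5y] zero: DF = P = 1917/2000 ≈ 0.958500
step 2 [1y] swap r/2=788/18797: DF=(1 − 788/18797·(0.958500))/(1+788/18797) = 2303/2500 ≈ 0.921200
step 3 [1.5y] swap r/2=1199/27598: DF=(1 − 1199/27598·(0.958500+0.921200))/(1+1199/27598) = 8801/10000 ≈ 0.880100
step 4 [2y] zero: DF = P = 8663/10000 ≈ 0.866300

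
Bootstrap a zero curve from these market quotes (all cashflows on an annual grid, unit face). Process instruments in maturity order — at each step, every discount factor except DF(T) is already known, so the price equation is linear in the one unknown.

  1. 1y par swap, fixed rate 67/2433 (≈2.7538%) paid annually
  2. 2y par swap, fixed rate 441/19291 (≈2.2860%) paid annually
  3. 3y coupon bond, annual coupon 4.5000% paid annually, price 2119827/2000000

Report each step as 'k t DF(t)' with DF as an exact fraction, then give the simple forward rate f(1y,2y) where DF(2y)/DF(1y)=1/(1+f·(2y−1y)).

step 1 [1y] swap r/1=67/2433: DF=(1 − 67/2433·(0))/(1+67/2433) = 2433/2500 ≈ 0.973200
step 2 [2y] swap r/1=441/19291: DF=(1 − 441/19291·(0.973200))/(1+441/19291) = 9559/10000 ≈ 0.955900
step 3 [3y] bond c/1=9/200: DF=(2119827/2000000 − 9/200·(0.973200+0.955900))/(1+9/200) = 582/625 ≈ 0.931200

1 1 2433/2500
2 2 9559/10000
3 3 582/625
f(1y,2y) = ((2433/2500)/(9559/10000) − 1)/(1) = 173/9559 ≈ 1.8098%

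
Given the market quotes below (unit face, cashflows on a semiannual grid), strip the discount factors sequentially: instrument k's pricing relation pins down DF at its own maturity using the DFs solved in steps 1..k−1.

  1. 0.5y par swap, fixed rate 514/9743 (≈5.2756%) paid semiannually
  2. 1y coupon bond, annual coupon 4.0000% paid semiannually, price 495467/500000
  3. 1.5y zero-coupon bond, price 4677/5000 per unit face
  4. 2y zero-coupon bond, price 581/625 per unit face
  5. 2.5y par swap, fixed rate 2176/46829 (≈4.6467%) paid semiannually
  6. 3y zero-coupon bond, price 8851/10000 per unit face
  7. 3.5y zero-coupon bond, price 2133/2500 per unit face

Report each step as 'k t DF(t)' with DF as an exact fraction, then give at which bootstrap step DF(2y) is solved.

step 1 [0.5y] swap r/2=257/9743: DF=(1 − 257/9743·(0))/(1+257/9743) = 9743/10000 ≈ 0.974300
step 2 [1y] bond c/2=1/50: DF=(495467/500000 − 1/50·(0.974300))/(1+1/50) = 2381/2500 ≈ 0.952400
step 3 [1.5y] zero: DF = P = 4677/5000 ≈ 0.935400
step 4 [2y] zero: DF = P = 581/625 ≈ 0.929600
step 5 [2.5y] swap r/2=1088/46829: DF=(1 − 1088/46829·(0.974300+0.952400+0.935400+0.929600))/(1+1088/46829) = 557/625 ≈ 0.891200
step 6 [3y] zero: DF = P = 8851/10000 ≈ 0.885100
step 7 [3.5y] zero: DF = P = 2133/2500 ≈ 0.853200

1 1/2 9743/10000
2 1 2381/2500
3 3/2 4677/5000
4 2 581/625
5 5/2 557/625
6 3 8851/10000
7 7/2 2133/2500
DF(2y) is solved at step 4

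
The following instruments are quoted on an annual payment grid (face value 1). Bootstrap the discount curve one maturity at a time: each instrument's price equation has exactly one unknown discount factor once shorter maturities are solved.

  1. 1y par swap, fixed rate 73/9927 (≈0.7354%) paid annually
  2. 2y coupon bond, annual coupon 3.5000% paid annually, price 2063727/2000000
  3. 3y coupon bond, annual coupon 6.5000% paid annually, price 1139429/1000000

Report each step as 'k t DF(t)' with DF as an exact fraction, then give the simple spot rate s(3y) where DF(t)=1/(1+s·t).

1 1 9927/10000
2 2 4817/5000
3 3 1901/2000
s(3y) = (1/(1901/2000) − 1)/(3) = 33/1901 ≈ 1.7359%

step 1 [1y] swap r/1=73/9927: DF=(1 − 73/9927·(0))/(1+73/9927) = 9927/10000 ≈ 0.992700
step 2 [2y] bond c/1=7/200: DF=(2063727/2000000 − 7/200·(0.992700))/(1+7/200) = 4817/5000 ≈ 0.963400
step 3 [3y] bond c/1=13/200: DF=(1139429/1000000 − 13/200·(0.992700+0.963400))/(1+13/200) = 1901/2000 ≈ 0.950500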